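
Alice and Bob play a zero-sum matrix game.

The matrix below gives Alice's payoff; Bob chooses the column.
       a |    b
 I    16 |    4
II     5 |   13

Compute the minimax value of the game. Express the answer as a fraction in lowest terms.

Row minima are 4 and 5, so Alice's maximin is 5; column maxima are 16 and 13, so Bob's minimax is 13. These differ, so the equilibrium is in mixed strategies.
Let Alice play I with probability p. Bob is indifferent when 16p + 5(1−p) = 4p + 13(1−p), giving p = 2/5.
Let Bob play a with probability q. Alice is indifferent when 16q + 4(1−q) = 5q + 13(1−q), giving q = 9/20.
The value is 16·(9/20) + (4)·(11/20) = 47/5.

47/5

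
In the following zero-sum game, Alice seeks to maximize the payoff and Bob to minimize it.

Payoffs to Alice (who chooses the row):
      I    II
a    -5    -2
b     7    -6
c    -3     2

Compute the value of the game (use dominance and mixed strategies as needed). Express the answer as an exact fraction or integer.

-2/9

Row a is strictly dominated by row c, so Alice never plays it.
The remaining 2×2 game on (b, c) × (I, II) has no saddle point. Let Alice play b with probability p; indifference gives 7p − 3(1−p) = −6p + 2(1−p), so p = 5/18.
Similarly Bob's optimal q on I is 4/9, and the value is 7·(4/9) + (-6)·(5/9) = -2/9.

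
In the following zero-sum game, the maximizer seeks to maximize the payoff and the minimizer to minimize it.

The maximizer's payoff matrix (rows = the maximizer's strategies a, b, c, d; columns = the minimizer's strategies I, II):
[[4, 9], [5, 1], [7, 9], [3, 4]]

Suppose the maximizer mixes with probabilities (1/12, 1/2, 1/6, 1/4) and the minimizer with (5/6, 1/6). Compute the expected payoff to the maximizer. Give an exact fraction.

55/12

Against (5/6, 1/6), each row's expected payoff is a: 29/6; b: 13/3; c: 22/3; d: 19/6.
Taking the (1/12, 1/2, 1/6, 1/4)-weighted average: (1/12)·(29/6) + (1/2)·(13/3) + (1/6)·(22/3) + (1/4)·(19/6) = 55/12.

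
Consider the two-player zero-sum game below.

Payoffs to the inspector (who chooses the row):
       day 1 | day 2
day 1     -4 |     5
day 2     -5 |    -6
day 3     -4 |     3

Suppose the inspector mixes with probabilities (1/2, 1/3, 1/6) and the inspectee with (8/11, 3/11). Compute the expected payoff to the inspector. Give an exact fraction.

-95/33

Against (8/11, 3/11), each row's expected payoff is day 1: -17/11; day 2: -58/11; day 3: -23/11.
Taking the (1/2, 1/3, 1/6)-weighted average: (1/2)·(-17/11) + (1/3)·(-58/11) + (1/6)·(-23/11) = -95/33.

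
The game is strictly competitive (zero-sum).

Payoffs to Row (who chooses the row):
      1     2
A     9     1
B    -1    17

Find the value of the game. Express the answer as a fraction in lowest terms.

77/13

Row minima are 1 and -1, so Row's maximin is 1; column maxima are 9 and 17, so Column's minimax is 9. These differ, so the equilibrium is in mixed strategies.
Let Row play A with probability p. Column is indifferent when 9p − (1−p) = p + 17(1−p), giving p = 9/13.
Let Column play 1 with probability q. Row is indifferent when 9q + (1−q) = −q + 17(1−q), giving q = 8/13.
The value is 9·(8/13) + (1)·(5/13) = 77/13.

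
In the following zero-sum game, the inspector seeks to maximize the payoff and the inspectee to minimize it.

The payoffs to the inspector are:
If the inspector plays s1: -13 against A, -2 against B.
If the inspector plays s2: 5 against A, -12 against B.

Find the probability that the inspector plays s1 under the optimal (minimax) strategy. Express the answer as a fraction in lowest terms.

Row minima are -13 and -12, so the inspector's maximin is -12; column maxima are 5 and -2, so the inspectee's minimax is -2. These differ, so the equilibrium is in mixed strategies.
Let the inspector play s1 with probability p. The inspectee is indifferent when −13p + 5(1−p) = −2p − 12(1−p), giving p = 17/28.

17/28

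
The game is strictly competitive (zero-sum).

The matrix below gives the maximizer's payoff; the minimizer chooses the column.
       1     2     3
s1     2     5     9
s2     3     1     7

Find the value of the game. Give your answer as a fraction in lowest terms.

13/5

Column 3 is strictly dominated by 2 for the minimizer (it gives the maximizer more in every row).
The remaining 2×2 game on (s1, s2) × (1, 2) has no saddle point. Let the maximizer play s1 with probability p; indifference gives 2p + 3(1−p) = 5p + (1−p), so p = 2/5.
Similarly the minimizer's optimal q on 1 is 4/5, and the value is 2·(4/5) + (5)·(1/5) = 13/5.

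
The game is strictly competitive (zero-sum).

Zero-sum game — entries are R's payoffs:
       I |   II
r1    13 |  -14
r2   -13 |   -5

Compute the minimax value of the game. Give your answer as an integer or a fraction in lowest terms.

-247/35

Row minima are -14 and -13, so R's maximin is -13; column maxima are 13 and -5, so C's minimax is -5. These differ, so the equilibrium is in mixed strategies.
Let R play r1 with probability p. C is indifferent when 13p − 13(1−p) = −14p − 5(1−p), giving p = 8/35.
Let C play I with probability q. R is indifferent when 13q − 14(1−q) = −13q − 5(1−q), giving q = 9/35.
The value is 13·(9/35) + (-14)·(26/35) = -247/35.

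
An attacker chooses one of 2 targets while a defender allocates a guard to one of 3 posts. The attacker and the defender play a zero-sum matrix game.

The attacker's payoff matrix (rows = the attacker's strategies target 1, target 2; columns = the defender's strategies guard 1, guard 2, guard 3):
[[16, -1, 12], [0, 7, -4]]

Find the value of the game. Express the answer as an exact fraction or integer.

Column guard 1 is strictly dominated by guard 3 for the defender (it gives the attacker more in every row).
The remaining 2×2 game on (target 1, target 2) × (guard 2, guard 3) has no saddle point. Let the attacker play target 1 with probability p; indifference gives −p + 7(1−p) = 12p − 4(1−p), so p = 11/24.
Similarly the defender's optimal q on guard 2 is 2/3, and the value is -1·(2/3) + (12)·(1/3) = 10/3.

10/3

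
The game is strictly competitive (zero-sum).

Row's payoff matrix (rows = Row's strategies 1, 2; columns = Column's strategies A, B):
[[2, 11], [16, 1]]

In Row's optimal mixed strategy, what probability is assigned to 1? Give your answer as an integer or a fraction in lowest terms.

5/8

Row minima are 2 and 1, so Row's maximin is 2; column maxima are 16 and 11, so Column's minimax is 11. These differ, so the equilibrium is in mixed strategies.
Let Row play 1 with probability p. Column is indifferent when 2p + 16(1−p) = 11p + (1−p), giving p = 5/8.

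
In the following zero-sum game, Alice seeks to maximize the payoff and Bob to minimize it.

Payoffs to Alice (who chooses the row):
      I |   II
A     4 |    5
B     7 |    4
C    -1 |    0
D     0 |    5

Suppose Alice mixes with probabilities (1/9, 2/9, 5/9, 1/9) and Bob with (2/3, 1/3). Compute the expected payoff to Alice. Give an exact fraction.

Against (2/3, 1/3), each row's expected payoff is A: 13/3; B: 6; C: -2/3; D: 5/3.
Taking the (1/9, 2/9, 5/9, 1/9)-weighted average: (1/9)·(13/3) + (2/9)·(6) + (5/9)·(-2/3) + (1/9)·(5/3) = 44/27.

44/27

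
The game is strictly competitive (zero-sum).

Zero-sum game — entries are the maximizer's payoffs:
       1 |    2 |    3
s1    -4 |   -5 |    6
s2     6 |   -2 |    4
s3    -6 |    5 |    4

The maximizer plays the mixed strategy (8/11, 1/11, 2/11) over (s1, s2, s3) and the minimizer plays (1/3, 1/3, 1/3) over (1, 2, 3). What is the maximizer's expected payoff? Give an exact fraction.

Against (1/3, 1/3, 1/3), each row's expected payoff is s1: -1; s2: 8/3; s3: 1.
Taking the (8/11, 1/11, 2/11)-weighted average: (8/11)·(-1) + (1/11)·(8/3) + (2/11)·(1) = -10/33.

-10/33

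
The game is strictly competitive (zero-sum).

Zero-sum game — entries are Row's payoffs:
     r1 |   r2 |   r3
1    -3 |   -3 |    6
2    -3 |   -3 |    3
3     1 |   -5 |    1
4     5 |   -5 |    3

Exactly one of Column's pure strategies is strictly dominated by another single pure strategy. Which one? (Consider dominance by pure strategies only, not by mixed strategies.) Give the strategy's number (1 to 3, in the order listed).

Column prefers columns that give Row less. Compare r3 with r2: -3 < 6, -3 < 3, -5 < 1, -5 < 3.
So r2 strictly dominates r3 for Column; r3 is strictly dominated.

3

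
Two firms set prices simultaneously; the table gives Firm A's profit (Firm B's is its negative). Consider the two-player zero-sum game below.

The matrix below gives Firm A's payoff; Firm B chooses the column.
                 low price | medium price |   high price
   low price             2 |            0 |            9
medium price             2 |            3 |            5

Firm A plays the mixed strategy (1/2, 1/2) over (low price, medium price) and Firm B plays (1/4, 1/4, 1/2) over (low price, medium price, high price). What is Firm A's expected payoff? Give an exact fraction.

Against (1/4, 1/4, 1/2), each row's expected payoff is low price: 5; medium price: 15/4.
Taking the (1/2, 1/2)-weighted average: (1/2)·(5) + (1/2)·(15/4) = 35/8.

35/8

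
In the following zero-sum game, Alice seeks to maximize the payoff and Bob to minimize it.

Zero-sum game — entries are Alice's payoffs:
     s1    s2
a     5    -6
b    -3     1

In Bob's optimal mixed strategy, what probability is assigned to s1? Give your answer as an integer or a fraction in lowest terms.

Row minima are -6 and -3, so Alice's maximin is -3; column maxima are 5 and 1, so Bob's minimax is 1. These differ, so the equilibrium is in mixed strategies.
Let Bob play s1 with probability q. Alice is indifferent when 5q − 6(1−q) = −3q + (1−q), giving q = 7/15.

7/15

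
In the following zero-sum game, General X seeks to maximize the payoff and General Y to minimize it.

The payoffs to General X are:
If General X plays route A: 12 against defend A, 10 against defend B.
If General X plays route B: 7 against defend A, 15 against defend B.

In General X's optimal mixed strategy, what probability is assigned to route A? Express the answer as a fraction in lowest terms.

4/5

Row minima are 10 and 7, so General X's maximin is 10; column maxima are 12 and 15, so General Y's minimax is 12. These differ, so the equilibrium is in mixed strategies.
Let General X play route A with probability p. General Y is indifferent when 12p + 7(1−p) = 10p + 15(1−p), giving p = 4/5.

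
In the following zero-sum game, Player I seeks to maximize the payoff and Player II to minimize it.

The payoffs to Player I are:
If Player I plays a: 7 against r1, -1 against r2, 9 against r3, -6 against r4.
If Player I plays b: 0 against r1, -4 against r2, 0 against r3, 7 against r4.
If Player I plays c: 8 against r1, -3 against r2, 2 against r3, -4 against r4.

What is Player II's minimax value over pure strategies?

The worst case (largest entry) in each column is r1: 8, r2: -1, r3: 9, r4: 7.
The best (smallest) of these is -1.

-1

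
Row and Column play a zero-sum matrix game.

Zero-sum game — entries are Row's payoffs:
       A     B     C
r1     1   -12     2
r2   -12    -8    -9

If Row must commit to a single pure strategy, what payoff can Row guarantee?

The worst-case payoff for each row is r1: -12, r2: -12.
The best of these is -12.

-12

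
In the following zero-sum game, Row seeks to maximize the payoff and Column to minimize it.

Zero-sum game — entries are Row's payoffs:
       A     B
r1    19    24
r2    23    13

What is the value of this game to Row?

61/3

Row minima are 19 and 13, so Row's maximin is 19; column maxima are 23 and 24, so Column's minimax is 23. These differ, so the equilibrium is in mixed strategies.
Let Row play r1 with probability p. Column is indifferent when 19p + 23(1−p) = 24p + 13(1−p), giving p = 2/3.
Let Column play A with probability q. Row is indifferent when 19q + 24(1−q) = 23q + 13(1−q), giving q = 11/15.
The value is 19·(11/15) + (24)·(4/15) = 61/3.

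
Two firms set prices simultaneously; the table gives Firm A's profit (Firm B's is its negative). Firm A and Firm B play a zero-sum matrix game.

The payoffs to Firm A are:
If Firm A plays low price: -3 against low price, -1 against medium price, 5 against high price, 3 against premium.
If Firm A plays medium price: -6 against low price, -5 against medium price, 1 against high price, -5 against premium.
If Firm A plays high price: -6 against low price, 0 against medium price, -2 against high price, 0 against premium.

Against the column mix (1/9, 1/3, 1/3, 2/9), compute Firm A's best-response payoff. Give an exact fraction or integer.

5/3

low price: (-3)·(1/9) + (-1)·(1/3) + (5)·(1/3) + (3)·(2/9) = 5/3.
medium price: (-6)·(1/9) + (-5)·(1/3) + (1)·(1/3) + (-5)·(2/9) = -28/9.
high price: (-6)·(1/9) + (0)·(1/3) + (-2)·(1/3) + (0)·(2/9) = -4/3.
The best pure response is low price with expected payoff 5/3.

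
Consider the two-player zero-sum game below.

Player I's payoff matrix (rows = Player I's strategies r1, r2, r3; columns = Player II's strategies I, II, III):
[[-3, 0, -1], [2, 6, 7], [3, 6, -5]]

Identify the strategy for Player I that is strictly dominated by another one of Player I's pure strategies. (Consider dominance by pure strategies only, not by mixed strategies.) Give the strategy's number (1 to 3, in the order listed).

Compare r1 with r2: 2 > -3, 6 > 0, 7 > -1.
So r2 strictly dominates r1 for Player I; r1 is strictly dominated.

1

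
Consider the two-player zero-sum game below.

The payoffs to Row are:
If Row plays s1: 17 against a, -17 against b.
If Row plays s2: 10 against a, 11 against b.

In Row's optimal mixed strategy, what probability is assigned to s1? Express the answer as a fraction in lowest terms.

1/35

Row minima are -17 and 10, so Row's maximin is 10; column maxima are 17 and 11, so Column's minimax is 11. These differ, so the equilibrium is in mixed strategies.
Let Row play s1 with probability p. Column is indifferent when 17p + 10(1−p) = −17p + 11(1−p), giving p = 1/35.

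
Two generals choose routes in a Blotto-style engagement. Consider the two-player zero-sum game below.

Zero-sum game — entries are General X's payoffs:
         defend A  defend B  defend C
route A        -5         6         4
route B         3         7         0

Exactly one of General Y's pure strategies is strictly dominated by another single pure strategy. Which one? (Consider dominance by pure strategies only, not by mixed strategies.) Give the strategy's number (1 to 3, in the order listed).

General Y prefers columns that give General X less. Compare defend B with defend A: -5 < 6, 3 < 7.
So defend A strictly dominates defend B for General Y; defend B is strictly dominated.

2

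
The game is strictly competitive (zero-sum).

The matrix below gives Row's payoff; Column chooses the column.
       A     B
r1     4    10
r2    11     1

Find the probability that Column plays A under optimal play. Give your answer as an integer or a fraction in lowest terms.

9/16

Row minima are 4 and 1, so Row's maximin is 4; column maxima are 11 and 10, so Column's minimax is 10. These differ, so the equilibrium is in mixed strategies.
Let Column play A with probability q. Row is indifferent when 4q + 10(1−q) = 11q + (1−q), giving q = 9/16.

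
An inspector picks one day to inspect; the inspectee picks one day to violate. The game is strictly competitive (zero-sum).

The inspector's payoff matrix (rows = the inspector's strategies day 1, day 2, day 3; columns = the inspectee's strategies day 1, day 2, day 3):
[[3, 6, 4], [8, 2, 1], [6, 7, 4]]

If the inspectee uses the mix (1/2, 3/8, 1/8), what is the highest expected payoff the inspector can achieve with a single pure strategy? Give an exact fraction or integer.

49/8

day 1: (3)·(1/2) + (6)·(3/8) + (4)·(1/8) = 17/4.
day 2: (8)·(1/2) + (2)·(3/8) + (1)·(1/8) = 39/8.
day 3: (6)·(1/2) + (7)·(3/8) + (4)·(1/8) = 49/8.
The best pure response is day 3 with expected payoff 49/8.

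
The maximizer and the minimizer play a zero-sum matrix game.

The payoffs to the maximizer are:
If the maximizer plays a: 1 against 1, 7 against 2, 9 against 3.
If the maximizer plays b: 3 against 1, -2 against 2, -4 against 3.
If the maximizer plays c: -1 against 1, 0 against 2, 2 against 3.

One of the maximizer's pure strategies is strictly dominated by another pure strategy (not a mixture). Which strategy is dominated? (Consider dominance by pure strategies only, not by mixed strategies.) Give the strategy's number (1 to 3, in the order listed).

3

Compare c with a: 1 > -1, 7 > 0, 9 > 2.
So a strictly dominates c for the maximizer; c is strictly dominated.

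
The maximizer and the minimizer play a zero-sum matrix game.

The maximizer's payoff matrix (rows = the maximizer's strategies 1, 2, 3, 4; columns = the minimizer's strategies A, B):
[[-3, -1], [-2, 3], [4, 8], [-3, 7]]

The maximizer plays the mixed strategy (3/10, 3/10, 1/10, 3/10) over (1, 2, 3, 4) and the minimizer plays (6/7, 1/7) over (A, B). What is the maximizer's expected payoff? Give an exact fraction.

Against (6/7, 1/7), each row's expected payoff is 1: -19/7; 2: -9/7; 3: 32/7; 4: -11/7.
Taking the (3/10, 3/10, 1/10, 3/10)-weighted average: (3/10)·(-19/7) + (3/10)·(-9/7) + (1/10)·(32/7) + (3/10)·(-11/7) = -17/14.

-17/14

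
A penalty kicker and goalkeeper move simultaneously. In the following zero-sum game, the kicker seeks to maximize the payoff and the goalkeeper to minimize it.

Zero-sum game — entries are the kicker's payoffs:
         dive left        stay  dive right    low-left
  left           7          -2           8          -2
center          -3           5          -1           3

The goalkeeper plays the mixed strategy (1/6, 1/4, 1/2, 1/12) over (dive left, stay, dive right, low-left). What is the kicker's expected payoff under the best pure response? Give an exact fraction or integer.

left: (7)·(1/6) + (-2)·(1/4) + (8)·(1/2) + (-2)·(1/12) = 9/2.
center: (-3)·(1/6) + (5)·(1/4) + (-1)·(1/2) + (3)·(1/12) = 1/2.
The best pure response is left with expected payoff 9/2.

9/2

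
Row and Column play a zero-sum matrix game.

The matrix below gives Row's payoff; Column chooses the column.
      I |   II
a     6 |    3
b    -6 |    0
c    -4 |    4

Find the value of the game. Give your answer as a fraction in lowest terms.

36/11

Row b is strictly dominated by row c, so Row never plays it.
The remaining 2×2 game on (a, c) × (I, II) has no saddle point. Let Row play a with probability p; indifference gives 6p − 4(1−p) = 3p + 4(1−p), so p = 8/11.
Similarly Column's optimal q on I is 1/11, and the value is 6·(1/11) + (3)·(10/11) = 36/11.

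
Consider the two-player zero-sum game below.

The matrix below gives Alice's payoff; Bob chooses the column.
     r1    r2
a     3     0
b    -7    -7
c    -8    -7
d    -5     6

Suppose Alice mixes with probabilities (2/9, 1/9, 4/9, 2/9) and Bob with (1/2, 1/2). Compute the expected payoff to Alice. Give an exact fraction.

Against (1/2, 1/2), each row's expected payoff is a: 3/2; b: -7; c: -15/2; d: 1/2.
Taking the (2/9, 1/9, 4/9, 2/9)-weighted average: (2/9)·(3/2) + (1/9)·(-7) + (4/9)·(-15/2) + (2/9)·(1/2) = -11/3.

-11/3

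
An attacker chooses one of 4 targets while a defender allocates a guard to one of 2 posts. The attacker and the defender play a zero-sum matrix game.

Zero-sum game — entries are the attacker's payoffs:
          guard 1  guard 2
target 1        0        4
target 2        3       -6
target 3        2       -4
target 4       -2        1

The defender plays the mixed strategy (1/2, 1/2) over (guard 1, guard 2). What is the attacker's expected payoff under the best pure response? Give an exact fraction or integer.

2

target 1: (0)·(1/2) + (4)·(1/2) = 2.
target 2: (3)·(1/2) + (-6)·(1/2) = -3/2.
target 3: (2)·(1/2) + (-4)·(1/2) = -1.
target 4: (-2)·(1/2) + (1)·(1/2) = -1/2.
The best pure response is target 1 with expected payoff 2.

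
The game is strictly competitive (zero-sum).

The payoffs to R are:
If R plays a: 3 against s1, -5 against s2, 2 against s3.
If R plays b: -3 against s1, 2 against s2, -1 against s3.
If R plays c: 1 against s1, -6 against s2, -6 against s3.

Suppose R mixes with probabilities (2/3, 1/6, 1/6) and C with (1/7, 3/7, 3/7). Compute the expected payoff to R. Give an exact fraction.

Against (1/7, 3/7, 3/7), each row's expected payoff is a: -6/7; b: 0; c: -5.
Taking the (2/3, 1/6, 1/6)-weighted average: (2/3)·(-6/7) + (1/6)·(0) + (1/6)·(-5) = -59/42.

-59/42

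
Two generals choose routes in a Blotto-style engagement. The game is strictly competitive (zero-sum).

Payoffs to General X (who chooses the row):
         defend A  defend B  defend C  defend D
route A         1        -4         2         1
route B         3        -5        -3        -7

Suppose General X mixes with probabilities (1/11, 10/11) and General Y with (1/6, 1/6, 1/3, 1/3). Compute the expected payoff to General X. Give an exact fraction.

-217/66

Against (1/6, 1/6, 1/3, 1/3), each row's expected payoff is route A: 1/2; route B: -11/3.
Taking the (1/11, 10/11)-weighted average: (1/11)·(1/2) + (10/11)·(-11/3) = -217/66.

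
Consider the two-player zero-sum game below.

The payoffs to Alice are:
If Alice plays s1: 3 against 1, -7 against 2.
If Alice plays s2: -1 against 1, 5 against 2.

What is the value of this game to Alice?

Row minima are -7 and -1, so Alice's maximin is -1; column maxima are 3 and 5, so Bob's minimax is 3. These differ, so the equilibrium is in mixed strategies.
Let Alice play s1 with probability p. Bob is indifferent when 3p − (1−p) = −7p + 5(1−p), giving p = 3/8.
Let Bob play 1 with probability q. Alice is indifferent when 3q − 7(1−q) = −q + 5(1−q), giving q = 3/4.
The value is 3·(3/4) + (-7)·(1/4) = 1/2.

1/2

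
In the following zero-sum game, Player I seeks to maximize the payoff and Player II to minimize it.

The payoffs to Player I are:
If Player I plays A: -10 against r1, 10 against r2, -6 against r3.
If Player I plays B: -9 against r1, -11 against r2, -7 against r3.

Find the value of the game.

Column r3 is strictly dominated by r1 for Player II (it gives Player I more in every row).
The remaining 2×2 game on (A, B) × (r1, r2) has no saddle point. Let Player I play A with probability p; indifference gives −10p − 9(1−p) = 10p − 11(1−p), so p = 1/11.
Similarly Player II's optimal q on r1 is 21/22, and the value is -10·(21/22) + (10)·(1/22) = -100/11.

-100/11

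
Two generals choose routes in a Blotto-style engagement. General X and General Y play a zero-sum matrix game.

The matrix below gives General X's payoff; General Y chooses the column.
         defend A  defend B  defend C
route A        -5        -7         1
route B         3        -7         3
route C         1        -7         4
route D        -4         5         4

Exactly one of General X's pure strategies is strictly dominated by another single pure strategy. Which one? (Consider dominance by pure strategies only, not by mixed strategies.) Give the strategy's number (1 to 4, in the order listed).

Compare route A with route D: -4 > -5, 5 > -7, 4 > 1.
So route D strictly dominates route A for General X; route A is strictly dominated.

1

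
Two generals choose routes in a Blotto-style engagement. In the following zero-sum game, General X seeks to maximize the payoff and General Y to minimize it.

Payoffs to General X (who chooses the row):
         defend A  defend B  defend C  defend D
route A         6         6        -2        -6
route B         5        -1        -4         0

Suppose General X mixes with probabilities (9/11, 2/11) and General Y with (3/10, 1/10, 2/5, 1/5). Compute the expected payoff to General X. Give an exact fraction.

Against (3/10, 1/10, 2/5, 1/5), each row's expected payoff is route A: 2/5; route B: -1/5.
Taking the (9/11, 2/11)-weighted average: (9/11)·(2/5) + (2/11)·(-1/5) = 16/55.

16/55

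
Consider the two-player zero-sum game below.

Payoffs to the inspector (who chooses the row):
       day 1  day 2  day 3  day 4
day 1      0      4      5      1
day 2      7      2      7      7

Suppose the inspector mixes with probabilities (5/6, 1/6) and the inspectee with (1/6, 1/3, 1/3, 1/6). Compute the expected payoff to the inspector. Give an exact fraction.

Against (1/6, 1/3, 1/3, 1/6), each row's expected payoff is day 1: 19/6; day 2: 16/3.
Taking the (5/6, 1/6)-weighted average: (5/6)·(19/6) + (1/6)·(16/3) = 127/36.

127/36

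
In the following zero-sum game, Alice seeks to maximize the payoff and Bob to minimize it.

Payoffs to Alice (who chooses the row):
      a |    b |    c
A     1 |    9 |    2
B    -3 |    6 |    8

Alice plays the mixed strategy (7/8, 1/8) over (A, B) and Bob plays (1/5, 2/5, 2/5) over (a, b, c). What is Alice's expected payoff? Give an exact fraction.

93/20

Against (1/5, 2/5, 2/5), each row's expected payoff is A: 23/5; B: 5.
Taking the (7/8, 1/8)-weighted average: (7/8)·(23/5) + (1/8)·(5) = 93/20.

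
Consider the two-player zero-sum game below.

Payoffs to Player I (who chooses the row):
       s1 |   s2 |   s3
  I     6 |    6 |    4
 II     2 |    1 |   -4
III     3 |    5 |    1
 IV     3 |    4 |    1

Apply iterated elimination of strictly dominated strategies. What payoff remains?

Column s2 is strictly dominated by s3 for Player II (4<6, -4<1, 1<5, 1<4); eliminate s2.
Row II is strictly dominated by row I (6>2, 4>-4); eliminate II.
Row III is strictly dominated by row I (6>3, 4>1); eliminate III.
Row IV is strictly dominated by row I (6>3, 4>1); eliminate IV.
Column s1 is strictly dominated by s3 for Player II (4<6); eliminate s1.
Only (I, s3) remains, with payoff 4.

4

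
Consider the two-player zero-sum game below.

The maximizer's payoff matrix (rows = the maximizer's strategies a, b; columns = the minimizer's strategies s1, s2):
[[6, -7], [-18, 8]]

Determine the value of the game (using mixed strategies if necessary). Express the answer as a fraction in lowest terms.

Row minima are -7 and -18, so the maximizer's maximin is -7; column maxima are 6 and 8, so the minimizer's minimax is 6. These differ, so the equilibrium is in mixed strategies.
Let the maximizer play a with probability p. The minimizer is indifferent when 6p − 18(1−p) = −7p + 8(1−p), giving p = 2/3.
Let the minimizer play s1 with probability q. The maximizer is indifferent when 6q − 7(1−q) = −18q + 8(1−q), giving q = 5/13.
The value is 6·(5/13) + (-7)·(8/13) = -2.

-2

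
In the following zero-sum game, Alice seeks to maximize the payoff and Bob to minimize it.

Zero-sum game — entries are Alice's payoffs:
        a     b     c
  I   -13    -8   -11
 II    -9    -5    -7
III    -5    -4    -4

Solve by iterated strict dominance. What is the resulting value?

-5

Column b is strictly dominated by a for Bob (-13<-8, -9<-5, -5<-4); eliminate b.
Column c is strictly dominated by a for Bob (-13<-11, -9<-7, -5<-4); eliminate c.
Row I is strictly dominated by row II (-9>-13); eliminate I.
Row II is strictly dominated by row III (-5>-9); eliminate II.
Only (III, a) remains, with payoff -5.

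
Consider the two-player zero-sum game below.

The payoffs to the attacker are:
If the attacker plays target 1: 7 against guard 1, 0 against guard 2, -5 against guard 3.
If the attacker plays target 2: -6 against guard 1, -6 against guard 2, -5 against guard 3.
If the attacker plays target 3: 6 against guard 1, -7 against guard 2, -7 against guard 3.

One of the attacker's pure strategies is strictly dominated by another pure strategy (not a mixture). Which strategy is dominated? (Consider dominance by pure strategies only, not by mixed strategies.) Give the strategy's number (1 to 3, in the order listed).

Compare target 3 with target 1: 7 > 6, 0 > -7, -5 > -7.
So target 1 strictly dominates target 3 for the attacker; target 3 is strictly dominated.

3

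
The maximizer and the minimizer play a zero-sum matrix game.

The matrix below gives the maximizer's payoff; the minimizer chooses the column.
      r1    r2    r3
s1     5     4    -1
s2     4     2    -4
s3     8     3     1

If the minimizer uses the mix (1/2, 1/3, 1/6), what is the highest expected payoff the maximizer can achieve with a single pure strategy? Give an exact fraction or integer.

31/6

s1: (5)·(1/2) + (4)·(1/3) + (-1)·(1/6) = 11/3.
s2: (4)·(1/2) + (2)·(1/3) + (-4)·(1/6) = 2.
s3: (8)·(1/2) + (3)·(1/3) + (1)·(1/6) = 31/6.
The best pure response is s3 with expected payoff 31/6.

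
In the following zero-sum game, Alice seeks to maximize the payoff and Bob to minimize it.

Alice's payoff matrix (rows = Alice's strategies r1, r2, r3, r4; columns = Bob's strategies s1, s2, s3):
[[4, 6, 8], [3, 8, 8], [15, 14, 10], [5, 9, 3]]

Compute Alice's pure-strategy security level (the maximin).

10

The worst-case payoff for each row is r1: 4, r2: 3, r3: 10, r4: 3.
The best of these is 10.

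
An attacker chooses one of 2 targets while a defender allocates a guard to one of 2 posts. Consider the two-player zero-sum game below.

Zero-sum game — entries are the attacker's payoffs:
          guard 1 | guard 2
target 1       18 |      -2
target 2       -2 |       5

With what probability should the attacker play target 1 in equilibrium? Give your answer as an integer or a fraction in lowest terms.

7/27

Row minima are -2 and -2, so the attacker's maximin is -2; column maxima are 18 and 5, so the defender's minimax is 5. These differ, so the equilibrium is in mixed strategies.
Let the attacker play target 1 with probability p. The defender is indifferent when 18p − 2(1−p) = −2p + 5(1−p), giving p = 7/27.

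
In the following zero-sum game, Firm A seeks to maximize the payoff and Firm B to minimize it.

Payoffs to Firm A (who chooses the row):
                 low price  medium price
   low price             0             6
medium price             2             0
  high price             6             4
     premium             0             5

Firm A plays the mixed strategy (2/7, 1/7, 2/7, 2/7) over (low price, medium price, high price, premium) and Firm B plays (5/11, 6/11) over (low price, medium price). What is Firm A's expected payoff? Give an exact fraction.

Against (5/11, 6/11), each row's expected payoff is low price: 36/11; medium price: 10/11; high price: 54/11; premium: 30/11.
Taking the (2/7, 1/7, 2/7, 2/7)-weighted average: (2/7)·(36/11) + (1/7)·(10/11) + (2/7)·(54/11) + (2/7)·(30/11) = 250/77.

250/77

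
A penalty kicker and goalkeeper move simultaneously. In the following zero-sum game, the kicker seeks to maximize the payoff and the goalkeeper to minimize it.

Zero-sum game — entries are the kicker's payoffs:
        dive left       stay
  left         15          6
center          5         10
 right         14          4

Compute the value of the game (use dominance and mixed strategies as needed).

60/7

Row right is strictly dominated by row left, so the kicker never plays it.
The remaining 2×2 game on (left, center) × (dive left, stay) has no saddle point. Let the kicker play left with probability p; indifference gives 15p + 5(1−p) = 6p + 10(1−p), so p = 5/14.
Similarly the goalkeeper's optimal q on dive left is 2/7, and the value is 15·(2/7) + (6)·(5/7) = 60/7.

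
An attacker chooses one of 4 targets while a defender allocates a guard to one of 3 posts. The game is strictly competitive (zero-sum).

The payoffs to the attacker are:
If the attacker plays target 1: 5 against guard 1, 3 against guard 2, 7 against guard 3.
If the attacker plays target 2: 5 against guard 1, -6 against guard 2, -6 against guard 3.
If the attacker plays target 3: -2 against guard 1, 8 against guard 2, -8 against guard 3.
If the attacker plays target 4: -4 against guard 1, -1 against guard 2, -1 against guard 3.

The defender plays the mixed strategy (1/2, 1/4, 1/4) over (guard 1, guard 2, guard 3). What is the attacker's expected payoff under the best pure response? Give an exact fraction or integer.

5

target 1: (5)·(1/2) + (3)·(1/4) + (7)·(1/4) = 5.
target 2: (5)·(1/2) + (-6)·(1/4) + (-6)·(1/4) = -1/2.
target 3: (-2)·(1/2) + (8)·(1/4) + (-8)·(1/4) = -1.
target 4: (-4)·(1/2) + (-1)·(1/4) + (-1)·(1/4) = -5/2.
The best pure response is target 1 with expected payoff 5.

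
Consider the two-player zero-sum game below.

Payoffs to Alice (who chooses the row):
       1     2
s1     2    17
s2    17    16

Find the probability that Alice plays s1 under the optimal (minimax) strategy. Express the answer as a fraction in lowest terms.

Row minima are 2 and 16, so Alice's maximin is 16; column maxima are 17 and 17, so Bob's minimax is 17. These differ, so the equilibrium is in mixed strategies.
Let Alice play s1 with probability p. Bob is indifferent when 2p + 17(1−p) = 17p + 16(1−p), giving p = 1/16.

1/16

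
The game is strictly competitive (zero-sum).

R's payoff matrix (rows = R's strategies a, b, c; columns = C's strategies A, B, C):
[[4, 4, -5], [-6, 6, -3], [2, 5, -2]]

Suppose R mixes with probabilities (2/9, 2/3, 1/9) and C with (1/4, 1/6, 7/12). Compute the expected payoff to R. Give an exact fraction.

-95/54

Against (1/4, 1/6, 7/12), each row's expected payoff is a: -5/4; b: -9/4; c: 1/6.
Taking the (2/9, 2/3, 1/9)-weighted average: (2/9)·(-5/4) + (2/3)·(-9/4) + (1/9)·(1/6) = -95/54.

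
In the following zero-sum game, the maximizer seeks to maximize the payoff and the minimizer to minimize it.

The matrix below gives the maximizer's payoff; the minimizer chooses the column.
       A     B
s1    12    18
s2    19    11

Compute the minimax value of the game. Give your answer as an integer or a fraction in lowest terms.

Row minima are 12 and 11, so the maximizer's maximin is 12; column maxima are 19 and 18, so the minimizer's minimax is 18. These differ, so the equilibrium is in mixed strategies.
Let the maximizer play s1 with probability p. The minimizer is indifferent when 12p + 19(1−p) = 18p + 11(1−p), giving p = 4/7.
Let the minimizer play A with probability q. The maximizer is indifferent when 12q + 18(1−q) = 19q + 11(1−q), giving q = 1/2.
The value is 12·(1/2) + (18)·(1/2) = 15.

15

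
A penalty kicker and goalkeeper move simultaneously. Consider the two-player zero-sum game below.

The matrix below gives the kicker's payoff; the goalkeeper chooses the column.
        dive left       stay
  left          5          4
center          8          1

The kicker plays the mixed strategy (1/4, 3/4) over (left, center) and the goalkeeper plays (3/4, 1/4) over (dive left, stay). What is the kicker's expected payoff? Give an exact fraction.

Against (3/4, 1/4), each row's expected payoff is left: 19/4; center: 25/4.
Taking the (1/4, 3/4)-weighted average: (1/4)·(19/4) + (3/4)·(25/4) = 47/8.

47/8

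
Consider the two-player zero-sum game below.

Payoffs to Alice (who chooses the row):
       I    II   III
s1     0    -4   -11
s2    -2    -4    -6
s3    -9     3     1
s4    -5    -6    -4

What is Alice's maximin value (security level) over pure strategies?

-6

The worst-case payoff for each row is s1: -11, s2: -6, s3: -9, s4: -6.
The best of these is -6.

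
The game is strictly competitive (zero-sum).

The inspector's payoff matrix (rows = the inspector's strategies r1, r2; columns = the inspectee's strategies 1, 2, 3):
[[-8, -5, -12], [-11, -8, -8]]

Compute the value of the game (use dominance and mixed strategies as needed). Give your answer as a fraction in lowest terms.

Column 2 is strictly dominated by 1 for the inspectee (it gives the inspector more in every row).
The remaining 2×2 game on (r1, r2) × (1, 3) has no saddle point. Let the inspector play r1 with probability p; indifference gives −8p − 11(1−p) = −12p − 8(1−p), so p = 3/7.
Similarly the inspectee's optimal q on 1 is 4/7, and the value is -8·(4/7) + (-12)·(3/7) = -68/7.

-68/7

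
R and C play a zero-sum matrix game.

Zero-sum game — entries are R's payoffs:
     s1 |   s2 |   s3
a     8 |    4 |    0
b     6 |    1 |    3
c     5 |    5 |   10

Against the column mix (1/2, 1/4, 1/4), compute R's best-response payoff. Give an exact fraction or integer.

25/4

a: (8)·(1/2) + (4)·(1/4) + (0)·(1/4) = 5.
b: (6)·(1/2) + (1)·(1/4) + (3)·(1/4) = 4.
c: (5)·(1/2) + (5)·(1/4) + (10)·(1/4) = 25/4.
The best pure response is c with expected payoff 25/4.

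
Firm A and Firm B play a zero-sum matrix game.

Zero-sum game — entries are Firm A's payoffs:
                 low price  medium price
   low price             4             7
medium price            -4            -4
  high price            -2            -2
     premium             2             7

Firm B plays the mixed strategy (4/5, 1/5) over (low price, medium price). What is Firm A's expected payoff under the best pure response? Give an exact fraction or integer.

low price: (4)·(4/5) + (7)·(1/5) = 23/5.
medium price: (-4)·(4/5) + (-4)·(1/5) = -4.
high price: (-2)·(4/5) + (-2)·(1/5) = -2.
premium: (2)·(4/5) + (7)·(1/5) = 3.
The best pure response is low price with expected payoff 23/5.

23/5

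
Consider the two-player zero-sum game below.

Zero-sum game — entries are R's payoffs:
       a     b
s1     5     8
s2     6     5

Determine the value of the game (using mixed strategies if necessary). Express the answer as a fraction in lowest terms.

Row minima are 5 and 5, so R's maximin is 5; column maxima are 6 and 8, so C's minimax is 6. These differ, so the equilibrium is in mixed strategies.
Let R play s1 with probability p. C is indifferent when 5p + 6(1−p) = 8p + 5(1−p), giving p = 1/4.
Let C play a with probability q. R is indifferent when 5q + 8(1−q) = 6q + 5(1−q), giving q = 3/4.
The value is 5·(3/4) + (8)·(1/4) = 23/4.

23/4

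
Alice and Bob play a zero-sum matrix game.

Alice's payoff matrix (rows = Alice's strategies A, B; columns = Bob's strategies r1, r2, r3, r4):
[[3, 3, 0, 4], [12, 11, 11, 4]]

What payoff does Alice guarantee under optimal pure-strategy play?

Row minima: 0, 4 → Alice's maximin is 4.
Column maxima: 12, 11, 11, 4 → Bob's minimax is 4.
They coincide at (B, r4), so the value is 4.

4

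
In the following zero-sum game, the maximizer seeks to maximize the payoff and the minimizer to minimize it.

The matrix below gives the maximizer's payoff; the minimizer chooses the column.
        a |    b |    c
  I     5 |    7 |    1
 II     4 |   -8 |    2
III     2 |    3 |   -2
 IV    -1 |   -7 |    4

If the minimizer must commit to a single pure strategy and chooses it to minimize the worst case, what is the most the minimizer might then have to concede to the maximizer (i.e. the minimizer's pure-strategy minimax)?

The worst case (largest entry) in each column is a: 5, b: 7, c: 4.
The best (smallest) of these is 4.

4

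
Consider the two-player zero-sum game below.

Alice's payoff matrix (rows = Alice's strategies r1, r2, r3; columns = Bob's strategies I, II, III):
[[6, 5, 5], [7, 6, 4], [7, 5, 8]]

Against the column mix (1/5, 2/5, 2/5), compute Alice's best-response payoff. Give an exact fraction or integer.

33/5

r1: (6)·(1/5) + (5)·(2/5) + (5)·(2/5) = 26/5.
r2: (7)·(1/5) + (6)·(2/5) + (4)·(2/5) = 27/5.
r3: (7)·(1/5) + (5)·(2/5) + (8)·(2/5) = 33/5.
The best pure response is r3 with expected payoff 33/5.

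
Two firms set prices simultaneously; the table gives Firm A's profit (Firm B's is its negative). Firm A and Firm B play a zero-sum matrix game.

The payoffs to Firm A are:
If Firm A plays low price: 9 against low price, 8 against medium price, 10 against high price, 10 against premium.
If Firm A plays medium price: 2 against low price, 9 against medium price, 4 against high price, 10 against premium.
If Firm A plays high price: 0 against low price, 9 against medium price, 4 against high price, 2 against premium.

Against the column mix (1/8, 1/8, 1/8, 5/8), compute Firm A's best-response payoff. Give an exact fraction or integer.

77/8

low price: (9)·(1/8) + (8)·(1/8) + (10)·(1/8) + (10)·(5/8) = 77/8.
medium price: (2)·(1/8) + (9)·(1/8) + (4)·(1/8) + (10)·(5/8) = 65/8.
high price: (0)·(1/8) + (9)·(1/8) + (4)·(1/8) + (2)·(5/8) = 23/8.
The best pure response is low price with expected payoff 77/8.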